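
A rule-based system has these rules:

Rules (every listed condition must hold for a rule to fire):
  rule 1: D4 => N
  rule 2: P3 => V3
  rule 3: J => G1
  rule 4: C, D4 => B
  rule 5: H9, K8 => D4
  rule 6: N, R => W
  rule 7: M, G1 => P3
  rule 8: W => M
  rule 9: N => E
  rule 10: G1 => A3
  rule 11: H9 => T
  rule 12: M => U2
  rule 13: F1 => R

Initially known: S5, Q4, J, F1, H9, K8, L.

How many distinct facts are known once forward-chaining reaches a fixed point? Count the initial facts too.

Round 1: rule 3 [J => G1]; rule 5 [H9, K8 => D4]; rule 11 [H9 => T]; rule 13 [F1 => R]. Adds G1, D4, T, R.
Round 2: rule 1 [D4 => N]; rule 10 [G1 => A3]. Adds N, A3.
Round 3: rule 6 [N, R => W]; rule 9 [N => E]. Adds W, E.
Round 4: rule 8 [W => M]. Adds M.
Round 5: rule 7 [M, G1 => P3]; rule 12 [M => U2]. Adds P3, U2.
Round 6: rule 2 [P3 => V3]. Adds V3.
Closure: {A3, D4, E, F1, G1, H9, J, K8, L, M, N, P3, Q4, R, S5, T, U2, V3, W} — 19 facts.

19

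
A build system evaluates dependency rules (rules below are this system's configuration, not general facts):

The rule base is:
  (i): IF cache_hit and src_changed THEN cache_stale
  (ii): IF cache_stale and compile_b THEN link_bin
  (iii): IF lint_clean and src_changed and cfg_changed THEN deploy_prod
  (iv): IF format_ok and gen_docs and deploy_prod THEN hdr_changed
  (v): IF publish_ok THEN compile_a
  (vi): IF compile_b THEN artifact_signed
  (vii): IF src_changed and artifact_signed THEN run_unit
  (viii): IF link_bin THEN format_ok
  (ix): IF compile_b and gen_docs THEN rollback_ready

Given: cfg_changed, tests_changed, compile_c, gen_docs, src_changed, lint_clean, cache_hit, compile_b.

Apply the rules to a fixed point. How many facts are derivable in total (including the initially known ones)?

16

Round 1 — (i), (iii), (vi), (ix), derive cache_stale, deploy_prod, artifact_signed, rollback_ready.
Round 2 — (ii), (vii), derive link_bin, run_unit.
Round 3 — (viii), derive format_ok.
Round 4 — (iv), derive hdr_changed.
Closure: {artifact_signed, cache_hit, cache_stale, cfg_changed, compile_b, compile_c, deploy_prod, format_ok, gen_docs, hdr_changed, link_bin, lint_clean, rollback_ready, run_unit, src_changed, tests_changed} — 16 facts.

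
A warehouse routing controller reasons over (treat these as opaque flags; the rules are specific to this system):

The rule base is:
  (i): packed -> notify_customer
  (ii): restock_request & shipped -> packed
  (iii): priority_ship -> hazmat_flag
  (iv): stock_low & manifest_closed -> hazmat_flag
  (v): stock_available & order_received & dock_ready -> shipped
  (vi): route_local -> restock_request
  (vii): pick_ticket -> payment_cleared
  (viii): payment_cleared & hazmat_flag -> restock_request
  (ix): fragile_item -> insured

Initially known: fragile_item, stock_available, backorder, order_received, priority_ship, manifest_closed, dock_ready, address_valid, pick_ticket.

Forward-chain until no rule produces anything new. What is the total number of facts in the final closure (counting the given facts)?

16

Round 1 fires (iii), (v), (vii), (ix), giving hazmat_flag, shipped, payment_cleared, insured.
Round 2 fires (viii), giving restock_request.
Round 3 fires (ii), giving packed.
Round 4 fires (i), giving notify_customer.
Closure: {address_valid, backorder, dock_ready, fragile_item, hazmat_flag, insured, manifest_closed, notify_customer, order_received, packed, payment_cleared, pick_ticket, priority_ship, restock_request, shipped, stock_available} — 16 facts.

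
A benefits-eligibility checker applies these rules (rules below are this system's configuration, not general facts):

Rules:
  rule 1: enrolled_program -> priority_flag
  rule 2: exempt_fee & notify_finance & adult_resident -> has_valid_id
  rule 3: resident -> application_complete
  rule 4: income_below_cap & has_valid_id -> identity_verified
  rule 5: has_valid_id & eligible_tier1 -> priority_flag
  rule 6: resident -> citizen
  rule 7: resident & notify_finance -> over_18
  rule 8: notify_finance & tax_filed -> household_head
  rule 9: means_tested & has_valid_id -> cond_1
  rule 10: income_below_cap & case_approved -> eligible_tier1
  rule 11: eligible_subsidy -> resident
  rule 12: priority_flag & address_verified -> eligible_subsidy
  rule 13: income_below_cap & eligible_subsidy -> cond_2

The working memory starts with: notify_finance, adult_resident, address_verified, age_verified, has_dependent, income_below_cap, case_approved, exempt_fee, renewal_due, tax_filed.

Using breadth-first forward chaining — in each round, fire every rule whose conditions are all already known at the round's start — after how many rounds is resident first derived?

4

Round 1 — rule 2, rule 8, rule 10, derive has_valid_id, household_head, eligible_tier1.
Round 2 — rule 4, rule 5, derive identity_verified, priority_flag.
Round 3 — rule 12, derive eligible_subsidy.
Round 4 — rule 11, rule 13, derive resident, cond_2.
resident first appears in round 4.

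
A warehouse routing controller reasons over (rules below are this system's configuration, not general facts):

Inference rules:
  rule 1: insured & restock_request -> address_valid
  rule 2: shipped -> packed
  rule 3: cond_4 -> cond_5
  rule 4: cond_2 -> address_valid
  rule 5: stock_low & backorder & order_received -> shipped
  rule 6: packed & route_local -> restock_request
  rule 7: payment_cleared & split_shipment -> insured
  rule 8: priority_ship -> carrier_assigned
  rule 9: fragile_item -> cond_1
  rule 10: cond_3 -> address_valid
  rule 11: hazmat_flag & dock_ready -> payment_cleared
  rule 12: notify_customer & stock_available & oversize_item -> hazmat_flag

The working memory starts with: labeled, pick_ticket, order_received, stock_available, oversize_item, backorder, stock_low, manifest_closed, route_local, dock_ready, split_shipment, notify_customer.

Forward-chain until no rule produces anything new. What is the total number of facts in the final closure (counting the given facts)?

[1] rule 5 [stock_low & backorder & order_received -> shipped]; rule 12 [notify_customer & stock_available & oversize_item -> hazmat_flag]. ⇒ new: shipped, hazmat_flag.
[2] rule 2 [shipped -> packed]; rule 11 [hazmat_flag & dock_ready -> payment_cleared]. ⇒ new: packed, payment_cleared.
[3] rule 6 [packed & route_local -> restock_request]; rule 7 [payment_cleared & split_shipment -> insured]. ⇒ new: restock_request, insured.
[4] rule 1 [insured & restock_request -> address_valid]. ⇒ new: address_valid.
Closure: {address_valid, backorder, dock_ready, hazmat_flag, insured, labeled, manifest_closed, notify_customer, order_received, oversize_item, packed, payment_cleared, pick_ticket, restock_request, route_local, shipped, split_shipment, stock_available, stock_low} — 19 facts.

19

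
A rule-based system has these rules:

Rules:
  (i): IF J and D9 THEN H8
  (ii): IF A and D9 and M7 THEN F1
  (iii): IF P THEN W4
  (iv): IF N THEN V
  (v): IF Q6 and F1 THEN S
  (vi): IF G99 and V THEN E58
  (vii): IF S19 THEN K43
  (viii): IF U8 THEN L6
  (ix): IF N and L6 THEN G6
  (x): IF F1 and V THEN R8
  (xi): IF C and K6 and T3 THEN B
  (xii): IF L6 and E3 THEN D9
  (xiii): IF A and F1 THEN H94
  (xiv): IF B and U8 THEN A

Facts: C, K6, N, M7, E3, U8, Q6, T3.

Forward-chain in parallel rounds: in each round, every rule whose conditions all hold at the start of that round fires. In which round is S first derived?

Round 1: (iv) [IF N THEN V]; (viii) [IF U8 THEN L6]; (xi) [IF C and K6 and T3 THEN B]. New: V, L6, B.
Round 2: (ix) [IF N and L6 THEN G6]; (xii) [IF L6 and E3 THEN D9]; (xiv) [IF B and U8 THEN A]. New: G6, D9, A.
Round 3: (ii) [IF A and D9 and M7 THEN F1]. New: F1.
Round 4: (v) [IF Q6 and F1 THEN S]; (x) [IF F1 and V THEN R8]; (xiii) [IF A and F1 THEN H94]. New: S, R8, H94.
S first appears in round 4.

4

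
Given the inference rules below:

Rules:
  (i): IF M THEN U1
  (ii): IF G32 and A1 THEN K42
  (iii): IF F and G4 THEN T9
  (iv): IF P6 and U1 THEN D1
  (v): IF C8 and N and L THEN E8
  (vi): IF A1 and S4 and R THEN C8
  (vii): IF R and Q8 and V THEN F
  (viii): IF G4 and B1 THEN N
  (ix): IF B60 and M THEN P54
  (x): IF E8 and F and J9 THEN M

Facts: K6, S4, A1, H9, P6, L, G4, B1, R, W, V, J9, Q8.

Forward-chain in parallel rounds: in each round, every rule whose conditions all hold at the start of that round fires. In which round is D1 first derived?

5

Round 1: (vi) [IF A1 and S4 and R THEN C8]; (vii) [IF R and Q8 and V THEN F]; (viii) [IF G4 and B1 THEN N]. Adds C8, F, N.
Round 2: (iii) [IF F and G4 THEN T9]; (v) [IF C8 and N and L THEN E8]. Adds T9, E8.
Round 3: (x) [IF E8 and F and J9 THEN M]. Adds M.
Round 4: (i) [IF M THEN U1]. Adds U1.
Round 5: (iv) [IF P6 and U1 THEN D1]. Adds D1.
D1 first appears in round 5.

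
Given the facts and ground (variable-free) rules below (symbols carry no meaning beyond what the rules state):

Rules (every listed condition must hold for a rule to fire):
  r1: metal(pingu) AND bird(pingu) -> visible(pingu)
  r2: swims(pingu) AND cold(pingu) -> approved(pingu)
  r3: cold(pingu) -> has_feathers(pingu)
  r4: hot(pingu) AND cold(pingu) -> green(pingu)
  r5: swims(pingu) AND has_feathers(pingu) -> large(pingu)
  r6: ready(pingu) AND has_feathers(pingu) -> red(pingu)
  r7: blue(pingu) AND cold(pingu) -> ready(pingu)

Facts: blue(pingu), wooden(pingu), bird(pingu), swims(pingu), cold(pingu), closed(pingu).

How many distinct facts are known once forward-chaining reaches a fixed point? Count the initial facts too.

Round 1 — r2, r3, r7, derive approved(pingu), has_feathers(pingu), ready(pingu).
Round 2 — r5, r6, derive large(pingu), red(pingu).
Closure: {approved(pingu), bird(pingu), blue(pingu), closed(pingu), cold(pingu), has_feathers(pingu), large(pingu), ready(pingu), red(pingu), swims(pingu), wooden(pingu)} — 11 facts.

11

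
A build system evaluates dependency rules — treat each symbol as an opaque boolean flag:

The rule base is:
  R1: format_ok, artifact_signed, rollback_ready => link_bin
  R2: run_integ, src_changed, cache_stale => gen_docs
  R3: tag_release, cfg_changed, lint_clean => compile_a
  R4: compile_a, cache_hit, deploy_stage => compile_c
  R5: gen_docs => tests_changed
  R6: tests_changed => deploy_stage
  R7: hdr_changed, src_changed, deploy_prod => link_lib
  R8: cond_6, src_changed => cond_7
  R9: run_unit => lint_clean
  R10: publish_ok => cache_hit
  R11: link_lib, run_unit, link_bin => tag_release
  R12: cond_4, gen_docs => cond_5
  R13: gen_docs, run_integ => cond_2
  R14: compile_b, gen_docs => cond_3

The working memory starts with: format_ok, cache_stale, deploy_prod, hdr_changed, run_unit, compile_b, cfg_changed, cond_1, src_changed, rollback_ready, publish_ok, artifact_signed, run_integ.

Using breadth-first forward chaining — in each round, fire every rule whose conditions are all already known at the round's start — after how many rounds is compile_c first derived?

Round 1 — R1, R2, R7, R9, R10, derive link_bin, gen_docs, link_lib, lint_clean, cache_hit.
Round 2 — R5, R11, R13, R14, derive tests_changed, tag_release, cond_2, cond_3.
Round 3 — R3, R6, derive compile_a, deploy_stage.
Round 4 — R4, derive compile_c.
compile_c first appears in round 4.

4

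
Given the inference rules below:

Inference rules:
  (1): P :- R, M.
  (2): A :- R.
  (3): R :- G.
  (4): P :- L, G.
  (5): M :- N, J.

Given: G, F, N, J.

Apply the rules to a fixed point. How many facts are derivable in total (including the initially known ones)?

8

Round 1: (3) [R :- G.]; (5) [M :- N, J.]. New: R, M.
Round 2: (1) [P :- R, M.]; (2) [A :- R.]. New: P, A.
Closure: {A, F, G, J, M, N, P, R} — 8 facts.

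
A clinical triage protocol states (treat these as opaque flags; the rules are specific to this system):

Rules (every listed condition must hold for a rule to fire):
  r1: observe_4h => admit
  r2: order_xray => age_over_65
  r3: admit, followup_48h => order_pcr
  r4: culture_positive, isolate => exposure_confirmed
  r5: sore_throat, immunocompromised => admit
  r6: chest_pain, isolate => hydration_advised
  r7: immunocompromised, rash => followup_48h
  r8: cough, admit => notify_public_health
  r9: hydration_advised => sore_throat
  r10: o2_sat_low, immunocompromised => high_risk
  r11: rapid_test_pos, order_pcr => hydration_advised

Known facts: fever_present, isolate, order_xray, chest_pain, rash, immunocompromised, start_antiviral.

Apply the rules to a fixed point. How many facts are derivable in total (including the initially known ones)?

13

Round 1 — r2, r6, r7, derive age_over_65, hydration_advised, followup_48h.
Round 2 — r9, derive sore_throat.
Round 3 — r5, derive admit.
Round 4 — r3, derive order_pcr.
Closure: {admit, age_over_65, chest_pain, fever_present, followup_48h, hydration_advised, immunocompromised, isolate, order_pcr, order_xray, rash, sore_throat, start_antiviral} — 13 facts.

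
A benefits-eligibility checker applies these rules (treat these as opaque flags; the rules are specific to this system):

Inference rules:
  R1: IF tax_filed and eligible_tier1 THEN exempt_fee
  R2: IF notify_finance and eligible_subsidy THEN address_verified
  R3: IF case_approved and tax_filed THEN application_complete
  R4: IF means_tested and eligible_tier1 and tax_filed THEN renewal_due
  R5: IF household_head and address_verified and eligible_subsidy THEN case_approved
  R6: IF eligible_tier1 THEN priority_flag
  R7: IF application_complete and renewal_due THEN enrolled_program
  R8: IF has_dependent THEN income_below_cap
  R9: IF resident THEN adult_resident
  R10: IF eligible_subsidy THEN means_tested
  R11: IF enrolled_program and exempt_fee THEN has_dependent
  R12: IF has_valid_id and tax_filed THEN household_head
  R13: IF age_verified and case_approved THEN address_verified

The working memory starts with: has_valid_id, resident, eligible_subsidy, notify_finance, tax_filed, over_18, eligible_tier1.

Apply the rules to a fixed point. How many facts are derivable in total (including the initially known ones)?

Round 1 fires R1, R2, R6, R9, R10, R12, giving exempt_fee, address_verified, priority_flag, adult_resident, means_tested, household_head.
Round 2 fires R4, R5, giving renewal_due, case_approved.
Round 3 fires R3, giving application_complete.
Round 4 fires R7, giving enrolled_program.
Round 5 fires R11, giving has_dependent.
Round 6 fires R8, giving income_below_cap.
Closure: {address_verified, adult_resident, application_complete, case_approved, eligible_subsidy, eligible_tier1, enrolled_program, exempt_fee, has_dependent, has_valid_id, household_head, income_below_cap, means_tested, notify_finance, over_18, priority_flag, renewal_due, resident, tax_filed} — 19 facts.

19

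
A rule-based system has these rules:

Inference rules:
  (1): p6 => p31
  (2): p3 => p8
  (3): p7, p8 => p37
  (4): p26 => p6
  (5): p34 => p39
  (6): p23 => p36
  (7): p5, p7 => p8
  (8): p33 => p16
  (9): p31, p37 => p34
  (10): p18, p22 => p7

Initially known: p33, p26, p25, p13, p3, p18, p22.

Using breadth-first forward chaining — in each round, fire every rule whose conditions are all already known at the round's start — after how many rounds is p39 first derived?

Round 1 — (2), (4), (8), (10), derive p8, p6, p16, p7.
Round 2 — (1), (3), derive p31, p37.
Round 3 — (9), derive p34.
Round 4 — (5), derive p39.
p39 first appears in round 4.

4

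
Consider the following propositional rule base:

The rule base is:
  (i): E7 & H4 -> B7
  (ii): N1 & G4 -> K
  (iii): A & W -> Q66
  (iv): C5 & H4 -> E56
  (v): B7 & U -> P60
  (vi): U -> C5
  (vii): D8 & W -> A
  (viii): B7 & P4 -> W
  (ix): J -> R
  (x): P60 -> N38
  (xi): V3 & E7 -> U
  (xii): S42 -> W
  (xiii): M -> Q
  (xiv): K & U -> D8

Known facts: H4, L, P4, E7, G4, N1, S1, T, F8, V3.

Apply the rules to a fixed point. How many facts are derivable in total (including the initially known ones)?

21

[1] (i) [E7 & H4 -> B7]; (ii) [N1 & G4 -> K]; (xi) [V3 & E7 -> U]. ⇒ new: B7, K, U.
[2] (v) [B7 & U -> P60]; (vi) [U -> C5]; (viii) [B7 & P4 -> W]; (xiv) [K & U -> D8]. ⇒ new: P60, C5, W, D8.
[3] (iv) [C5 & H4 -> E56]; (vii) [D8 & W -> A]; (x) [P60 -> N38]. ⇒ new: E56, A, N38.
[4] (iii) [A & W -> Q66]. ⇒ new: Q66.
Closure: {A, B7, C5, D8, E56, E7, F8, G4, H4, K, L, N1, N38, P4, P60, Q66, S1, T, U, V3, W} — 21 facts.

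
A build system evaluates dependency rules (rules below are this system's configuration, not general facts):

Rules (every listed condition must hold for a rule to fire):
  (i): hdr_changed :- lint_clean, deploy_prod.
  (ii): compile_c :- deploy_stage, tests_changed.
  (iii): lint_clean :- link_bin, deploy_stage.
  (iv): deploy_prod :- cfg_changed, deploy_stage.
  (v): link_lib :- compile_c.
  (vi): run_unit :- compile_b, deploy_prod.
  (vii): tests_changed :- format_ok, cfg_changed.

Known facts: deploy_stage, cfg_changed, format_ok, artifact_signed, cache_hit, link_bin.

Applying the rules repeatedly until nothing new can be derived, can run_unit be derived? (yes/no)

[1] (iii) [lint_clean :- link_bin, deploy_stage.]; (iv) [deploy_prod :- cfg_changed, deploy_stage.]; (vii) [tests_changed :- format_ok, cfg_changed.]. ⇒ new: lint_clean, deploy_prod, tests_changed.
[2] (i) [hdr_changed :- lint_clean, deploy_prod.]; (ii) [compile_c :- deploy_stage, tests_changed.]. ⇒ new: hdr_changed, compile_c.
[3] (v) [link_lib :- compile_c.]. ⇒ new: link_lib.
Fixed point reached. run_unit is concluded only by (vi); (vi) needs compile_b (never derived).

no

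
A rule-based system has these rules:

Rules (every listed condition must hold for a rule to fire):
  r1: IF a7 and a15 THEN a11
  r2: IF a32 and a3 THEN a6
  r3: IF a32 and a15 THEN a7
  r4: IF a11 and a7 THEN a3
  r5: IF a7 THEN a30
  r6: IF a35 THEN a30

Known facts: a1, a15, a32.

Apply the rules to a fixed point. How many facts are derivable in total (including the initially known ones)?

Round 1: r3 [IF a32 and a15 THEN a7]. Adds a7.
Round 2: r1 [IF a7 and a15 THEN a11]; r5 [IF a7 THEN a30]. Adds a11, a30.
Round 3: r4 [IF a11 and a7 THEN a3]. Adds a3.
Round 4: r2 [IF a32 and a3 THEN a6]. Adds a6.
Closure: {a1, a11, a15, a3, a30, a32, a6, a7} — 8 facts.

8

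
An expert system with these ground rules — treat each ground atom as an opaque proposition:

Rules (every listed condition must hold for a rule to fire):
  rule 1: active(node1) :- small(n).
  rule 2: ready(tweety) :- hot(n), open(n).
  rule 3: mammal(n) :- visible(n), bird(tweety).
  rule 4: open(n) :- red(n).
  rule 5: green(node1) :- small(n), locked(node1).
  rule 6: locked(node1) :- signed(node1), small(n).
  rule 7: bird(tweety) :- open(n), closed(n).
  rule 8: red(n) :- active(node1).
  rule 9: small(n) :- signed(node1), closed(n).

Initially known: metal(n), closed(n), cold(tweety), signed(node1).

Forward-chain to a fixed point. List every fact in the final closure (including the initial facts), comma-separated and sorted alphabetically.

[1] rule 9 [small(n) :- signed(node1), closed(n).]. ⇒ new: small(n).
[2] rule 1 [active(node1) :- small(n).]; rule 6 [locked(node1) :- signed(node1), small(n).]. ⇒ new: active(node1), locked(node1).
[3] rule 5 [green(node1) :- small(n), locked(node1).]; rule 8 [red(n) :- active(node1).]. ⇒ new: green(node1), red(n).
[4] rule 4 [open(n) :- red(n).]. ⇒ new: open(n).
[5] rule 7 [bird(tweety) :- open(n), closed(n).]. ⇒ new: bird(tweety).

active(node1), bird(tweety), closed(n), cold(tweety), green(node1), locked(node1), metal(n), open(n), red(n), signed(node1), small(n)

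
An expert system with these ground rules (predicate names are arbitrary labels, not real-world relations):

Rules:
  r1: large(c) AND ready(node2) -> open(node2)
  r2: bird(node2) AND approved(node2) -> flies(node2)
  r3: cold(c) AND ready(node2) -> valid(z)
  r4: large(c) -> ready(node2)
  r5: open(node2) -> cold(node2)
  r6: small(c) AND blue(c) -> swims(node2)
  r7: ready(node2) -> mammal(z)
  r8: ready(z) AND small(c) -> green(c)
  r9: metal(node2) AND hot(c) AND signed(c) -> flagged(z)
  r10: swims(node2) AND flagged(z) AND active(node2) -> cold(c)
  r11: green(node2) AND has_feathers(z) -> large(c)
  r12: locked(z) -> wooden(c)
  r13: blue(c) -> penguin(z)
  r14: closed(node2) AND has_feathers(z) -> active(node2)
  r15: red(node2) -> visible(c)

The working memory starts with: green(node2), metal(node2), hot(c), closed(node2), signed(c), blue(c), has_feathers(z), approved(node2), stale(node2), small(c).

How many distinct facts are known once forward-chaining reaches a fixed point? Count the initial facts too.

21

Round 1: r6 [small(c) AND blue(c) -> swims(node2)]; r9 [metal(node2) AND hot(c) AND signed(c) -> flagged(z)]; r11 [green(node2) AND has_feathers(z) -> large(c)]; r13 [blue(c) -> penguin(z)]; r14 [closed(node2) AND has_feathers(z) -> active(node2)]. Adds swims(node2), flagged(z), large(c), penguin(z), active(node2).
Round 2: r4 [large(c) -> ready(node2)]; r10 [swims(node2) AND flagged(z) AND active(node2) -> cold(c)]. Adds ready(node2), cold(c).
Round 3: r1 [large(c) AND ready(node2) -> open(node2)]; r3 [cold(c) AND ready(node2) -> valid(z)]; r7 [ready(node2) -> mammal(z)]. Adds open(node2), valid(z), mammal(z).
Round 4: r5 [open(node2) -> cold(node2)]. Adds cold(node2).
Closure: {active(node2), approved(node2), blue(c), closed(node2), cold(c), cold(node2), flagged(z), green(node2), has_feathers(z), hot(c), large(c), mammal(z), metal(node2), open(node2), penguin(z), ready(node2), signed(c), small(c), stale(node2), swims(node2), valid(z)} — 21 facts.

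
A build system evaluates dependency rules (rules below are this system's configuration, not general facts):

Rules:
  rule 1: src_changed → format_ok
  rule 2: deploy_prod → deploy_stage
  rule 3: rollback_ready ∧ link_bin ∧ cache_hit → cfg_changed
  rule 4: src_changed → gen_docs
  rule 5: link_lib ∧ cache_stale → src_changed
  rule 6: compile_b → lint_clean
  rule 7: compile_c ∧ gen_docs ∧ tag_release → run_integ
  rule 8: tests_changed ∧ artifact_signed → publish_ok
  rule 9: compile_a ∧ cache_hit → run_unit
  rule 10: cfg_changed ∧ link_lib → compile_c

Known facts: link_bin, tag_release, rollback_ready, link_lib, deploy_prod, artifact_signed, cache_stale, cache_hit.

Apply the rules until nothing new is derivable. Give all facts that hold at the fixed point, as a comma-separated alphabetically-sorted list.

Round 1 fires rule 2, rule 3, rule 5, giving deploy_stage, cfg_changed, src_changed.
Round 2 fires rule 1, rule 4, rule 10, giving format_ok, gen_docs, compile_c.
Round 3 fires rule 7, giving run_integ.

artifact_signed, cache_hit, cache_stale, cfg_changed, compile_c, deploy_prod, deploy_stage, format_ok, gen_docs, link_bin, link_lib, rollback_ready, run_integ, src_changed, tag_release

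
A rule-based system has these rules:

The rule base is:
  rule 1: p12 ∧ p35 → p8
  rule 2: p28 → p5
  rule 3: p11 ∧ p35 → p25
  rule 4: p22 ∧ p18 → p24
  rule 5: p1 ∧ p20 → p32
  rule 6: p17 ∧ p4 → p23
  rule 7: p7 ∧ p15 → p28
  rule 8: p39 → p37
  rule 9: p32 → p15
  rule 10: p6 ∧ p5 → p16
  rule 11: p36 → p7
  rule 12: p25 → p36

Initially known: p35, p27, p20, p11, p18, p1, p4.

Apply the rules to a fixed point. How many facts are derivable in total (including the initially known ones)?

Round 1: rule 3 [p11 ∧ p35 → p25]; rule 5 [p1 ∧ p20 → p32]. New: p25, p32.
Round 2: rule 9 [p32 → p15]; rule 12 [p25 → p36]. New: p15, p36.
Round 3: rule 11 [p36 → p7]. New: p7.
Round 4: rule 7 [p7 ∧ p15 → p28]. New: p28.
Round 5: rule 2 [p28 → p5]. New: p5.
Closure: {p1, p11, p15, p18, p20, p25, p27, p28, p32, p35, p36, p4, p5, p7} — 14 facts.

14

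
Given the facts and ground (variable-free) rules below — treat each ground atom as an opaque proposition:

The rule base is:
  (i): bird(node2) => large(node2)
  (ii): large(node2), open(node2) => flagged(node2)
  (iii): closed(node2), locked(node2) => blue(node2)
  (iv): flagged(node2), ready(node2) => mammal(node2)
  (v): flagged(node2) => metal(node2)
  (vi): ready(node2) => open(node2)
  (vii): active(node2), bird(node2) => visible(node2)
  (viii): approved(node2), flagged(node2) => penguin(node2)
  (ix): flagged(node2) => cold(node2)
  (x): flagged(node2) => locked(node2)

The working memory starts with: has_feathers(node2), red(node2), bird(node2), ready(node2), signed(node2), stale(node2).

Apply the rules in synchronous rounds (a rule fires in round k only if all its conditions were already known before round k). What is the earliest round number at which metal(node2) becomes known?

Round 1 — (i), (vi), derive large(node2), open(node2).
Round 2 — (ii), derive flagged(node2).
Round 3 — (iv), (v), (ix), (x), derive mammal(node2), metal(node2), cold(node2), locked(node2).
metal(node2) first appears in round 3.

3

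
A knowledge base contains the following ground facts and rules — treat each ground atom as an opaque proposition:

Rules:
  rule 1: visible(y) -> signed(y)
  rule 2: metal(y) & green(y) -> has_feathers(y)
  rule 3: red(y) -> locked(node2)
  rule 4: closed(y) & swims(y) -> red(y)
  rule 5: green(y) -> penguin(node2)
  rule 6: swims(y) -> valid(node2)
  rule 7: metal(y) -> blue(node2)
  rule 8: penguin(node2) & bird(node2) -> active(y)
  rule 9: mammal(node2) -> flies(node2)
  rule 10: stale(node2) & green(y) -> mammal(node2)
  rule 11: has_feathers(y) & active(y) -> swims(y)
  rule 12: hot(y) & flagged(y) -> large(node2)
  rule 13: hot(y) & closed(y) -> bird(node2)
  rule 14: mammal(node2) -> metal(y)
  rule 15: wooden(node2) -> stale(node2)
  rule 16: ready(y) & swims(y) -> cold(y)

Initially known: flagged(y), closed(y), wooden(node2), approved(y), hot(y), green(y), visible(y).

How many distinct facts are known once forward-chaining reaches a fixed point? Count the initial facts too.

Round 1: rule 1 [visible(y) -> signed(y)]; rule 5 [green(y) -> penguin(node2)]; rule 12 [hot(y) & flagged(y) -> large(node2)]; rule 13 [hot(y) & closed(y) -> bird(node2)]; rule 15 [wooden(node2) -> stale(node2)]. Adds signed(y), penguin(node2), large(node2), bird(node2), stale(node2).
Round 2: rule 8 [penguin(node2) & bird(node2) -> active(y)]; rule 10 [stale(node2) & green(y) -> mammal(node2)]. Adds active(y), mammal(node2).
Round 3: rule 9 [mammal(node2) -> flies(node2)]; rule 14 [mammal(node2) -> metal(y)]. Adds flies(node2), metal(y).
Round 4: rule 2 [metal(y) & green(y) -> has_feathers(y)]; rule 7 [metal(y) -> blue(node2)]. Adds has_feathers(y), blue(node2).
Round 5: rule 11 [has_feathers(y) & active(y) -> swims(y)]. Adds swims(y).
Round 6: rule 4 [closed(y) & swims(y) -> red(y)]; rule 6 [swims(y) -> valid(node2)]. Adds red(y), valid(node2).
Round 7: rule 3 [red(y) -> locked(node2)]. Adds locked(node2).
Closure: {active(y), approved(y), bird(node2), blue(node2), closed(y), flagged(y), flies(node2), green(y), has_feathers(y), hot(y), large(node2), locked(node2), mammal(node2), metal(y), penguin(node2), red(y), signed(y), stale(node2), swims(y), valid(node2), visible(y), wooden(node2)} — 22 facts.

22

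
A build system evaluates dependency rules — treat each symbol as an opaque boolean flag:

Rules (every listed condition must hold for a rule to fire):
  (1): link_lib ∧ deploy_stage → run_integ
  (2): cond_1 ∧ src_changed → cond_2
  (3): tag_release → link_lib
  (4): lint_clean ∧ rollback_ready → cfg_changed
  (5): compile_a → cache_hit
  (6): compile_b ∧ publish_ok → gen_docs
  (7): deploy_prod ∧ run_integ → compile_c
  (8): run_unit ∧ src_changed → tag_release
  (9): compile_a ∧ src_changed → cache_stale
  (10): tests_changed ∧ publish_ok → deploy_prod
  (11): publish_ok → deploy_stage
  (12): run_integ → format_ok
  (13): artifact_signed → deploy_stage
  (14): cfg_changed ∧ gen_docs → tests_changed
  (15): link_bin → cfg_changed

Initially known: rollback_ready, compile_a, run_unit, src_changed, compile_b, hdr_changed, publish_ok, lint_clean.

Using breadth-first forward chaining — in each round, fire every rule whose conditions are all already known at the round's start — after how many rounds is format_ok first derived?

4

Round 1: (4) [lint_clean ∧ rollback_ready → cfg_changed]; (5) [compile_a → cache_hit]; (6) [compile_b ∧ publish_ok → gen_docs]; (8) [run_unit ∧ src_changed → tag_release]; (9) [compile_a ∧ src_changed → cache_stale]; (11) [publish_ok → deploy_stage]. Adds cfg_changed, cache_hit, gen_docs, tag_release, cache_stale, deploy_stage.
Round 2: (3) [tag_release → link_lib]; (14) [cfg_changed ∧ gen_docs → tests_changed]. Adds link_lib, tests_changed.
Round 3: (1) [link_lib ∧ deploy_stage → run_integ]; (10) [tests_changed ∧ publish_ok → deploy_prod]. Adds run_integ, deploy_prod.
Round 4: (7) [deploy_prod ∧ run_integ → compile_c]; (12) [run_integ → format_ok]. Adds compile_c, format_ok.
format_ok first appears in round 4.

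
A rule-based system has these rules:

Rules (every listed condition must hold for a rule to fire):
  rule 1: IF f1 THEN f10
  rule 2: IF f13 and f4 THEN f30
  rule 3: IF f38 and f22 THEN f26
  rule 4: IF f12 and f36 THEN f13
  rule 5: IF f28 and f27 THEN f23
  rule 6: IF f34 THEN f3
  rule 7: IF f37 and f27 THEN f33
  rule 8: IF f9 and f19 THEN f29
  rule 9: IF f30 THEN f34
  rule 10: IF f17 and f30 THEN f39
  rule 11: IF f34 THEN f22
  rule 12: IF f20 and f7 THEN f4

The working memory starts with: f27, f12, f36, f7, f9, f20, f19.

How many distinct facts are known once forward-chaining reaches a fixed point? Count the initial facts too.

Round 1 fires rule 4, rule 8, rule 12, giving f13, f29, f4.
Round 2 fires rule 2, giving f30.
Round 3 fires rule 9, giving f34.
Round 4 fires rule 6, rule 11, giving f3, f22.
Closure: {f12, f13, f19, f20, f22, f27, f29, f3, f30, f34, f36, f4, f7, f9} — 14 facts.

14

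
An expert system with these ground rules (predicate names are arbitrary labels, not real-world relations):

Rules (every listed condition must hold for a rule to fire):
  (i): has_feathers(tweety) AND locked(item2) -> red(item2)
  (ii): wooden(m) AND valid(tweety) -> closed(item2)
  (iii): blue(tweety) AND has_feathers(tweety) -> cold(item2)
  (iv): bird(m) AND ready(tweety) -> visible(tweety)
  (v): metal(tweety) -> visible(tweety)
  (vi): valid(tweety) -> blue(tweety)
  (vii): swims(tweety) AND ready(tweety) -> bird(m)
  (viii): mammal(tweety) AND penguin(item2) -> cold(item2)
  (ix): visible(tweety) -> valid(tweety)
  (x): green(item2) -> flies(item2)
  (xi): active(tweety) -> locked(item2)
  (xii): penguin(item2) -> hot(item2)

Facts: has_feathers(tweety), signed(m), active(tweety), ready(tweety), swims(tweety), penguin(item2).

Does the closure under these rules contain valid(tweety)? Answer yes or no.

Round 1 — (vii), (xi), (xii), derive bird(m), locked(item2), hot(item2).
Round 2 — (i), (iv), derive red(item2), visible(tweety).
Round 3 — (ix), derive valid(tweety).
Round 4 — (vi), derive blue(tweety).
Round 5 — (iii), derive cold(item2).
valid(tweety) appears in round 3, so it is derivable.

yes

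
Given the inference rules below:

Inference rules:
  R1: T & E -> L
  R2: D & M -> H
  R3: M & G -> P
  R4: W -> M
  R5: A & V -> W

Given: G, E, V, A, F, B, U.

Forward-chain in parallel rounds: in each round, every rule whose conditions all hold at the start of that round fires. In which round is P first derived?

Round 1 fires R5, giving W.
Round 2 fires R4, giving M.
Round 3 fires R3, giving P.
P first appears in round 3.

3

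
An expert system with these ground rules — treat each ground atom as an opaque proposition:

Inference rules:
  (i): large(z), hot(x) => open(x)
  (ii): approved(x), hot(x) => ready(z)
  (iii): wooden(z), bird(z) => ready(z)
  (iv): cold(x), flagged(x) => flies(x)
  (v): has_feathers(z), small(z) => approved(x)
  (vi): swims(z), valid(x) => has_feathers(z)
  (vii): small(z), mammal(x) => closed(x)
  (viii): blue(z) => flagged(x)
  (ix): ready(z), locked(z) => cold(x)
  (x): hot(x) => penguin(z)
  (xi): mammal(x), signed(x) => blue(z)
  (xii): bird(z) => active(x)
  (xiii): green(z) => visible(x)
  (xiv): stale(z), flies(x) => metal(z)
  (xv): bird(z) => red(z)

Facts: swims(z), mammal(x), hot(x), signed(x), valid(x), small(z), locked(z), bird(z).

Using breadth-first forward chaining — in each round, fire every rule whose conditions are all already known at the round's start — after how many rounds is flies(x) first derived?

5

Round 1 fires (vi), (vii), (x), (xi), (xii), (xv), giving has_feathers(z), closed(x), penguin(z), blue(z), active(x), red(z).
Round 2 fires (v), (viii), giving approved(x), flagged(x).
Round 3 fires (ii), giving ready(z).
Round 4 fires (ix), giving cold(x).
Round 5 fires (iv), giving flies(x).
flies(x) first appears in round 5.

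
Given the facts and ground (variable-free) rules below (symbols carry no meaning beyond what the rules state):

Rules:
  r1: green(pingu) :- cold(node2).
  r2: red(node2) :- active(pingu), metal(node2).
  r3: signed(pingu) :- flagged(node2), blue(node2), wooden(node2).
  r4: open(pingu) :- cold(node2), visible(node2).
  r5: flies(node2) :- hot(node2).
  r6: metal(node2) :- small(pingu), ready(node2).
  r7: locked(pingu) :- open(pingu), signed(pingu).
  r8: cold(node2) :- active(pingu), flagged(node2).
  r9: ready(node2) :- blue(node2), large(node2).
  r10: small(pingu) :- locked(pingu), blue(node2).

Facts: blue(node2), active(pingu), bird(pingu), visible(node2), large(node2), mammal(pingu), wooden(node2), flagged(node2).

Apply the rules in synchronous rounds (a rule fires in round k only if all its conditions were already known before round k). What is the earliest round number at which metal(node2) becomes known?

5

Round 1: r3 [signed(pingu) :- flagged(node2), blue(node2), wooden(node2).]; r8 [cold(node2) :- active(pingu), flagged(node2).]; r9 [ready(node2) :- blue(node2), large(node2).]. New: signed(pingu), cold(node2), ready(node2).
Round 2: r1 [green(pingu) :- cold(node2).]; r4 [open(pingu) :- cold(node2), visible(node2).]. New: green(pingu), open(pingu).
Round 3: r7 [locked(pingu) :- open(pingu), signed(pingu).]. New: locked(pingu).
Round 4: r10 [small(pingu) :- locked(pingu), blue(node2).]. New: small(pingu).
Round 5: r6 [metal(node2) :- small(pingu), ready(node2).]. New: metal(node2).
metal(node2) first appears in round 5.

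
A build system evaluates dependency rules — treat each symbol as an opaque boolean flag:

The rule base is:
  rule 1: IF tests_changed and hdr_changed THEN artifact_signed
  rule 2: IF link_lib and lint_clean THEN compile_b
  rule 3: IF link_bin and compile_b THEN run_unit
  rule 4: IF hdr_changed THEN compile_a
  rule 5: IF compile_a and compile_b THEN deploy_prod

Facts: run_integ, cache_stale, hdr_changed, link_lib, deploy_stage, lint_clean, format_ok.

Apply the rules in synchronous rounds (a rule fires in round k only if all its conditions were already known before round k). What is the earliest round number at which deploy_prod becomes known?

2

Round 1: rule 2 [IF link_lib and lint_clean THEN compile_b]; rule 4 [IF hdr_changed THEN compile_a]. Adds compile_b, compile_a.
Round 2: rule 5 [IF compile_a and compile_b THEN deploy_prod]. Adds deploy_prod.
deploy_prod first appears in round 2.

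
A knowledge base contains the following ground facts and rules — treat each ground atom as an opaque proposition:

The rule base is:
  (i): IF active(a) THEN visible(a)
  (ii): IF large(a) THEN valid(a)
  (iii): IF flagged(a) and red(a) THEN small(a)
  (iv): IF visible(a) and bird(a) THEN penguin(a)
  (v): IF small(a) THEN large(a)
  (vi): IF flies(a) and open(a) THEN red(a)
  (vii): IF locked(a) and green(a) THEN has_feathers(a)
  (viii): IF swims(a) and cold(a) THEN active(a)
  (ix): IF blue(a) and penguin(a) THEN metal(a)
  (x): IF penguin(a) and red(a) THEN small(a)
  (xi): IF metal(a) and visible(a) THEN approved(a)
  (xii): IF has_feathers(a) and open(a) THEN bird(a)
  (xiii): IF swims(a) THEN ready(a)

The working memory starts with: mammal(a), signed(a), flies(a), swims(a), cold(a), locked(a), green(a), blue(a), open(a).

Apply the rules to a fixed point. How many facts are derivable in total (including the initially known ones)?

Round 1 — (vi), (vii), (viii), (xiii), derive red(a), has_feathers(a), active(a), ready(a).
Round 2 — (i), (xii), derive visible(a), bird(a).
Round 3 — (iv), derive penguin(a).
Round 4 — (ix), (x), derive metal(a), small(a).
Round 5 — (v), (xi), derive large(a), approved(a).
Round 6 — (ii), derive valid(a).
Closure: {active(a), approved(a), bird(a), blue(a), cold(a), flies(a), green(a), has_feathers(a), large(a), locked(a), mammal(a), metal(a), open(a), penguin(a), ready(a), red(a), signed(a), small(a), swims(a), valid(a), visible(a)} — 21 facts.

21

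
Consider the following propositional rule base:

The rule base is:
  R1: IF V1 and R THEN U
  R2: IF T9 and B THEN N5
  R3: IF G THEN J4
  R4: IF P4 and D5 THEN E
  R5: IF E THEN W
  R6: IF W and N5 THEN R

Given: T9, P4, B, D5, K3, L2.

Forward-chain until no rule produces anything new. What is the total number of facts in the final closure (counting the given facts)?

[1] R2 [IF T9 and B THEN N5]; R4 [IF P4 and D5 THEN E]. ⇒ new: N5, E.
[2] R5 [IF E THEN W]. ⇒ new: W.
[3] R6 [IF W and N5 THEN R]. ⇒ new: R.
Closure: {B, D5, E, K3, L2, N5, P4, R, T9, W} — 10 facts.

10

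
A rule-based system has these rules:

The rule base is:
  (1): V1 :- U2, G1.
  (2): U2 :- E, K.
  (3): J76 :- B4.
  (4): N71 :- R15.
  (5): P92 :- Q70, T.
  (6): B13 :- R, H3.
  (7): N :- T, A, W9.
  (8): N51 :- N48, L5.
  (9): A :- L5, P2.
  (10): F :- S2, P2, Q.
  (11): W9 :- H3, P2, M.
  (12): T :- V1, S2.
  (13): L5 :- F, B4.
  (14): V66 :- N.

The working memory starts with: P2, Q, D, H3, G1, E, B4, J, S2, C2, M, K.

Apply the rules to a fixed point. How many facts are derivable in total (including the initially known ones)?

22

Round 1 — (2), (3), (10), (11), derive U2, J76, F, W9.
Round 2 — (1), (13), derive V1, L5.
Round 3 — (9), (12), derive A, T.
Round 4 — (7), derive N.
Round 5 — (14), derive V66.
Closure: {A, B4, C2, D, E, F, G1, H3, J, J76, K, L5, M, N, P2, Q, S2, T, U2, V1, V66, W9} — 22 facts.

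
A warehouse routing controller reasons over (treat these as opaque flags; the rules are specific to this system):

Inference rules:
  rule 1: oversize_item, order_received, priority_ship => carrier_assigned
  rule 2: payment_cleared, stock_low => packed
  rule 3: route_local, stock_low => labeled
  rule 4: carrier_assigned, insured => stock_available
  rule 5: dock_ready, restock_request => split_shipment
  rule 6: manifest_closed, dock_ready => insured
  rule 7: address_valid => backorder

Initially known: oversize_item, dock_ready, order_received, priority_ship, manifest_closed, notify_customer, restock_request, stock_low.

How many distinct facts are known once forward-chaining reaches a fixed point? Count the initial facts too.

Round 1: rule 1 [oversize_item, order_received, priority_ship => carrier_assigned]; rule 5 [dock_ready, restock_request => split_shipment]; rule 6 [manifest_closed, dock_ready => insured]. Adds carrier_assigned, split_shipment, insured.
Round 2: rule 4 [carrier_assigned, insured => stock_available]. Adds stock_available.
Closure: {carrier_assigned, dock_ready, insured, manifest_closed, notify_customer, order_received, oversize_item, priority_ship, restock_request, split_shipment, stock_available, stock_low} — 12 facts.

12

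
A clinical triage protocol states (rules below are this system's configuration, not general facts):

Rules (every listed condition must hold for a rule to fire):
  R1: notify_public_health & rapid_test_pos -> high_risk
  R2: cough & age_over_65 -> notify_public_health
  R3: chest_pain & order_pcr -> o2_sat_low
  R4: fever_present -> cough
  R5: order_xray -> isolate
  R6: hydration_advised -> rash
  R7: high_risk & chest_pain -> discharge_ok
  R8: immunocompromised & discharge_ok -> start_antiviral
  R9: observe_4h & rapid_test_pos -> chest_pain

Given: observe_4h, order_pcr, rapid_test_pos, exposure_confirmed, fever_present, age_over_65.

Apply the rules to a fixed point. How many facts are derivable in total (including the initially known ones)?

Round 1: R4 [fever_present -> cough]; R9 [observe_4h & rapid_test_pos -> chest_pain]. New: cough, chest_pain.
Round 2: R2 [cough & age_over_65 -> notify_public_health]; R3 [chest_pain & order_pcr -> o2_sat_low]. New: notify_public_health, o2_sat_low.
Round 3: R1 [notify_public_health & rapid_test_pos -> high_risk]. New: high_risk.
Round 4: R7 [high_risk & chest_pain -> discharge_ok]. New: discharge_ok.
Closure: {age_over_65, chest_pain, cough, discharge_ok, exposure_confirmed, fever_present, high_risk, notify_public_health, o2_sat_low, observe_4h, order_pcr, rapid_test_pos} — 12 facts.

12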